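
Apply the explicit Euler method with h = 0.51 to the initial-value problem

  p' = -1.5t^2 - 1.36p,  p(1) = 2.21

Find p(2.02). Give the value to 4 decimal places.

Euler: p_{n+1} = p_n + h·f(t_n, p_n).
t=1.000000, p=2.210000: f=-4.505600 → p ← 2.210000 + 0.51·(-4.505600) = -0.087856
t=1.510000, p=-0.087856: f=-3.300666 → p ← -0.087856 + 0.51·(-3.300666) = -1.771196
p(2.02) ≈ -1.7712

-1.7712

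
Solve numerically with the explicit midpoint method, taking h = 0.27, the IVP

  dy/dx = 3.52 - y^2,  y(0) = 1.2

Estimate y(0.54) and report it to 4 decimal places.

1.7232

Midpoint: k1 = f(x_n, y_n); k2 = f(x_n + h/2, y_n + (h/2)·k1); y_{n+1} = y_n + h·k2.
x=0.000000, y=1.200000:
  k1 = f(0.000000, 1.200000) = 2.080000
  k2 = f(0.135000, 1.480800) = 1.327231
  y ← 1.200000 + 0.27·1.327231 = 1.558352
x=0.270000, y=1.558352:
  k1 = f(0.270000, 1.558352) = 1.091538
  k2 = f(0.405000, 1.705710) = 0.610553
  y ← 1.558352 + 0.27·0.610553 = 1.723202
y(0.54) ≈ 1.7232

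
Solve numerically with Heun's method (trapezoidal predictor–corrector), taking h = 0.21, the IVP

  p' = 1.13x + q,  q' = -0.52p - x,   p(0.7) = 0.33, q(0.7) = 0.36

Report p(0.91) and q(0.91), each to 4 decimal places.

Heun on (p,q): k1 = f(x_n, state_n); k2 = f(x_n + h, state_n + h·k1); state_{n+1} = state_n + (h/2)·(k1 + k2).
0.700000: (0.330000, 0.360000)
  k1 = (1.151000, -0.871600)
  predictor → (0.571710, 0.176964)
  k2 = (1.205264, -1.207289)
  → (0.577408, 0.141717)
(p(0.91), q(0.91)) ≈ (0.5774, 0.1417)

0.5774, 0.1417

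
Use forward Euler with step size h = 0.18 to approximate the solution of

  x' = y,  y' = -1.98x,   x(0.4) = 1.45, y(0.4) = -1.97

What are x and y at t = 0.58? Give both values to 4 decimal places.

Euler on (x,y): x_{n+1} = x_n + h·x', y_{n+1} = y_n + h·y'.
0.400000: (1.450000, -1.970000); f=(-1.970000, -2.871000) → (1.095400, -2.486780)
(x(0.58), y(0.58)) ≈ (1.0954, -2.4868)

1.0954, -2.4868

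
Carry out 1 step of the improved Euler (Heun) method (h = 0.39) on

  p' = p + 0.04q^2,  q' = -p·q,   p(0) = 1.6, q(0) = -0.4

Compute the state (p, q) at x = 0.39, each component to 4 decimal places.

2.3476, -0.2099

Heun on (p,q): k1 = f(x_n, state_n); k2 = f(x_n + h, state_n + h·k1); state_{n+1} = state_n + (h/2)·(k1 + k2).
0.000000: (1.600000, -0.400000)
  k1 = (1.606400, 0.640000)
  predictor → (2.226496, -0.150400)
  k2 = (2.227401, 0.334865)
  → (2.347591, -0.209901)
(p(0.39), q(0.39)) ≈ (2.3476, -0.2099)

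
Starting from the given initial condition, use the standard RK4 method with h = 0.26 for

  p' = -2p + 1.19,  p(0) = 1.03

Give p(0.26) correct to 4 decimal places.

RK4: k1 = f(x_n, p_n); k2 = f(x_n + h/2, p_n + (h/2)·k1); k3 = f(x_n + h/2, p_n + (h/2)·k2); k4 = f(x_n + h, p_n + h·k3); p_{n+1} = p_n + (h/6)·(k1 + 2k2 + 2k3 + k4).
x=0.000000, p=1.030000:
  k1 = f(0.000000, 1.030000) = -0.870000
  k2 = f(0.130000, 0.916900) = -0.643800
  k3 = f(0.130000, 0.946306) = -0.702612
  k4 = f(0.260000, 0.847321) = -0.504642
  p ← 1.030000 + (0.26/6)·(k1 + 2k2 + 2k3 + k4) = 0.853743
p(0.26) ≈ 0.8537

0.8537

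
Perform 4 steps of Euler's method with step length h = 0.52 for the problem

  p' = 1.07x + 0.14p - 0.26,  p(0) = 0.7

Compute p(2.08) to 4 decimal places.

Euler: p_{n+1} = p_n + h·f(x_n, p_n).
x=0.000000, p=0.700000: f=-0.162000 → p ← 0.700000 + 0.52·(-0.162000) = 0.615760
x=0.520000, p=0.615760: f=0.382606 → p ← 0.615760 + 0.52·0.382606 = 0.814715
x=1.040000, p=0.814715: f=0.966860 → p ← 0.814715 + 0.52·0.966860 = 1.317483
x=1.560000, p=1.317483: f=1.593648 → p ← 1.317483 + 0.52·1.593648 = 2.146179
p(2.08) ≈ 2.1462

2.1462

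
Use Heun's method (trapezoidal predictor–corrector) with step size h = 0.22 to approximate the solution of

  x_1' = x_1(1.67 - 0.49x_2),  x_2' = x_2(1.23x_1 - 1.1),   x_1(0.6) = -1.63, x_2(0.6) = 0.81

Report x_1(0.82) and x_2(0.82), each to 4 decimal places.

Heun on (x_1,x_2): k1 = f(t_n, state_n); k2 = f(t_n + h, state_n + h·k1); state_{n+1} = state_n + (h/2)·(k1 + k2).
0.600000: (-1.630000, 0.810000)
  k1 = (-2.075153, -2.514969)
  predictor → (-2.086534, 0.256707)
  k2 = (-3.222054, -0.941199)
  → (-2.212693, 0.429821)
(x_1(0.82), x_2(0.82)) ≈ (-2.2127, 0.4298)

-2.2127, 0.4298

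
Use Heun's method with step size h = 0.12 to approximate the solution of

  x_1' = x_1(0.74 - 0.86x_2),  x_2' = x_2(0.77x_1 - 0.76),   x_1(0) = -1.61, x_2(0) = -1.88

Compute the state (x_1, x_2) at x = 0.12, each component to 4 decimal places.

-2.0816, -1.4529

Heun on (x_1,x_2): k1 = f(x_n, state_n); k2 = f(x_n + h, state_n + h·k1); state_{n+1} = state_n + (h/2)·(k1 + k2).
0.000000: (-1.610000, -1.880000)
  k1 = (-3.794448, 3.759436)
  predictor → (-2.065334, -1.428868)
  k2 = (-4.066283, 3.358278)
  → (-2.081644, -1.452937)
(x_1(0.12), x_2(0.12)) ≈ (-2.0816, -1.4529)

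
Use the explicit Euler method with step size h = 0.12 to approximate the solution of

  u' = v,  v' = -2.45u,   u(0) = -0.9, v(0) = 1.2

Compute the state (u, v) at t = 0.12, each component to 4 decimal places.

Euler on (u,v): u_{n+1} = u_n + h·u', v_{n+1} = v_n + h·v'.
0.000000: (-0.900000, 1.200000); f=(1.200000, 2.205000) → (-0.756000, 1.464600)
(u(0.12), v(0.12)) ≈ (-0.7560, 1.4646)

-0.7560, 1.4646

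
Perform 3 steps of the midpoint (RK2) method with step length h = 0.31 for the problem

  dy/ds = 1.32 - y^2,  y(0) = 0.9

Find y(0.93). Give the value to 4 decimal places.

Midpoint: k1 = f(s_n, y_n); k2 = f(s_n + h/2, y_n + (h/2)·k1); y_{n+1} = y_n + h·k2.
s=0.000000, y=0.900000:
  k1 = f(0.000000, 0.900000) = 0.510000
  k2 = f(0.155000, 0.979050) = 0.361461
  y ← 0.900000 + 0.31·0.361461 = 1.012053
s=0.310000, y=1.012053:
  k1 = f(0.310000, 1.012053) = 0.295749
  k2 = f(0.465000, 1.057894) = 0.200860
  y ← 1.012053 + 0.31·0.200860 = 1.074320
s=0.620000, y=1.074320:
  k1 = f(0.620000, 1.074320) = 0.165837
  k2 = f(0.775000, 1.100024) = 0.109946
  y ← 1.074320 + 0.31·0.109946 = 1.108403
y(0.93) ≈ 1.1084

1.1084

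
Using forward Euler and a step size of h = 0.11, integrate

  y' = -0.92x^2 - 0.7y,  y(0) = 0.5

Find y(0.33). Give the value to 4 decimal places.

Euler: y_{n+1} = y_n + h·f(x_n, y_n).
x=0.000000, y=0.500000: f=-0.350000 → y ← 0.500000 + 0.11·(-0.350000) = 0.461500
x=0.110000, y=0.461500: f=-0.334182 → y ← 0.461500 + 0.11·(-0.334182) = 0.424740
x=0.220000, y=0.424740: f=-0.341846 → y ← 0.424740 + 0.11·(-0.341846) = 0.387137
y(0.33) ≈ 0.3871

0.3871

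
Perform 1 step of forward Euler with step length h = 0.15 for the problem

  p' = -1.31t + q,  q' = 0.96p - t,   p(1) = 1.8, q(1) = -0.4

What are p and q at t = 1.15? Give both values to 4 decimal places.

Euler on (p,q): p_{n+1} = p_n + h·p', q_{n+1} = q_n + h·q'.
1.000000: (1.800000, -0.400000); f=(-1.710000, 0.728000) → (1.543500, -0.290800)
(p(1.15), q(1.15)) ≈ (1.5435, -0.2908)

1.5435, -0.2908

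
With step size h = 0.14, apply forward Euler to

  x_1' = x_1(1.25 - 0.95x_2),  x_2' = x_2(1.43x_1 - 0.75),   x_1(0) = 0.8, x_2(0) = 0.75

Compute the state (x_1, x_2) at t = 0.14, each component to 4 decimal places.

0.8602, 0.7914

Euler on (x_1,x_2): x_1_{n+1} = x_1_n + h·x_1', x_2_{n+1} = x_2_n + h·x_2'.
0.000000: (0.800000, 0.750000); f=(0.430000, 0.295500) → (0.860200, 0.791370)
(x_1(0.14), x_2(0.14)) ≈ (0.8602, 0.7914)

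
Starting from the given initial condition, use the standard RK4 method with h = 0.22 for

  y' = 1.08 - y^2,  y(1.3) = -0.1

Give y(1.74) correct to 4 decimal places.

0.3594

RK4: k1 = f(x_n, y_n); k2 = f(x_n + h/2, y_n + (h/2)·k1); k3 = f(x_n + h/2, y_n + (h/2)·k2); k4 = f(x_n + h, y_n + h·k3); y_{n+1} = y_n + (h/6)·(k1 + 2k2 + 2k3 + k4).
x=1.300000, y=-0.100000:
  k1 = f(1.300000, -0.100000) = 1.070000
  k2 = f(1.410000, 0.017700) = 1.079687
  k3 = f(1.410000, 0.018766) = 1.079648
  k4 = f(1.520000, 0.137523) = 1.061088
  y ← -0.100000 + (0.22/6)·(k1 + 2k2 + 2k3 + k4) = 0.136491
x=1.520000, y=0.136491:
  k1 = f(1.520000, 0.136491) = 1.061370
  k2 = f(1.630000, 0.253242) = 1.015869
  k3 = f(1.630000, 0.248237) = 1.018379
  k4 = f(1.740000, 0.360534) = 0.950015
  y ← 0.136491 + (0.22/6)·(k1 + 2k2 + 2k3 + k4) = 0.359420
y(1.74) ≈ 0.3594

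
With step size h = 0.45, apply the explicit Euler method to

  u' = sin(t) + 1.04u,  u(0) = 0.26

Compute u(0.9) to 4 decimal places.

0.7560

Euler: u_{n+1} = u_n + h·f(t_n, u_n).
t=0.000000, u=0.260000: f=0.270400 → u ← 0.260000 + 0.45·0.270400 = 0.381680
t=0.450000, u=0.381680: f=0.831913 → u ← 0.381680 + 0.45·0.831913 = 0.756041
u(0.9) ≈ 0.7560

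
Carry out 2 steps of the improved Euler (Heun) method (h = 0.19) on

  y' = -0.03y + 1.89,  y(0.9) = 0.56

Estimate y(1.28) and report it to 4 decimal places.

1.2678

Heun: k1 = f(t_n, y_n); k2 = f(t_n + h, y_n + h·k1); y_{n+1} = y_n + (h/2)·(k1 + k2).
t=0.900000, y=0.560000:
  k1 = f(0.900000, 0.560000) = 1.873200
  k2 = f(1.090000, 0.915908) = 1.862523
  y ← 0.560000 + (0.19/2)·(1.873200 + 1.862523) = 0.914894
t=1.090000, y=0.914894:
  k1 = f(1.090000, 0.914894) = 1.862553
  k2 = f(1.280000, 1.268779) = 1.851937
  y ← 0.914894 + (0.19/2)·(1.862553 + 1.851937) = 1.267770
y(1.28) ≈ 1.2678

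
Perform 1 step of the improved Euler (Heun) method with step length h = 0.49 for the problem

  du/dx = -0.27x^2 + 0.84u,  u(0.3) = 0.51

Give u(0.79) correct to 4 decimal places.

0.7134

Heun: k1 = f(x_n, u_n); k2 = f(x_n + h, u_n + h·k1); u_{n+1} = u_n + (h/2)·(k1 + k2).
x=0.300000, u=0.510000:
  k1 = f(0.300000, 0.510000) = 0.404100
  k2 = f(0.790000, 0.708009) = 0.426221
  u ← 0.510000 + (0.49/2)·(0.404100 + 0.426221) = 0.713429
u(0.79) ≈ 0.7134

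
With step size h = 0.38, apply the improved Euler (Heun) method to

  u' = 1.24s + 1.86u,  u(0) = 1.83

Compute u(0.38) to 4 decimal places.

Heun: k1 = f(s_n, u_n); k2 = f(s_n + h, u_n + h·k1); u_{n+1} = u_n + (h/2)·(k1 + k2).
s=0.000000, u=1.830000:
  k1 = f(0.000000, 1.830000) = 3.403800
  k2 = f(0.380000, 3.123444) = 6.280806
  u ← 1.830000 + (0.38/2)·(3.403800 + 6.280806) = 3.670075
u(0.38) ≈ 3.6701

3.6701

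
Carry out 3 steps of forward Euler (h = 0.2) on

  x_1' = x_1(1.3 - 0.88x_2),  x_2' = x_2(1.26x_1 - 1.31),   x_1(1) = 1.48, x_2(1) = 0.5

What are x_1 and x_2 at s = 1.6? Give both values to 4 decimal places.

2.3085, 0.8133

Euler on (x_1,x_2): x_1_{n+1} = x_1_n + h·x_1', x_2_{n+1} = x_2_n + h·x_2'.
1.000000: (1.480000, 0.500000); f=(1.272800, 0.277400) → (1.734560, 0.555480)
1.200000: (1.734560, 0.555480); f=(1.407036, 0.486348) → (2.015967, 0.652750)
1.400000: (2.015967, 0.652750); f=(1.462746, 0.802960) → (2.308516, 0.813342)
(x_1(1.6), x_2(1.6)) ≈ (2.3085, 0.8133)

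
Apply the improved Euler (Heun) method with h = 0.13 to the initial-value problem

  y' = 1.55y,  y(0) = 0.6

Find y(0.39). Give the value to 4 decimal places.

Heun: k1 = f(t_n, y_n); k2 = f(t_n + h, y_n + h·k1); y_{n+1} = y_n + (h/2)·(k1 + k2).
t=0.000000, y=0.600000:
  k1 = f(0.000000, 0.600000) = 0.930000
  k2 = f(0.130000, 0.720900) = 1.117395
  y ← 0.600000 + (0.13/2)·(0.930000 + 1.117395) = 0.733081
t=0.130000, y=0.733081:
  k1 = f(0.130000, 0.733081) = 1.136275
  k2 = f(0.260000, 0.880796) = 1.365234
  y ← 0.733081 + (0.13/2)·(1.136275 + 1.365234) = 0.895679
t=0.260000, y=0.895679:
  k1 = f(0.260000, 0.895679) = 1.388302
  k2 = f(0.390000, 1.076158) = 1.668045
  y ← 0.895679 + (0.13/2)·(1.388302 + 1.668045) = 1.094341
y(0.39) ≈ 1.0943

1.0943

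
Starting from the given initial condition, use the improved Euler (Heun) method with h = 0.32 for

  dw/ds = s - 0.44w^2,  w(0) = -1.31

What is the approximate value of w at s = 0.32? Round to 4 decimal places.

Heun: k1 = f(s_n, w_n); k2 = f(s_n + h, w_n + h·k1); w_{n+1} = w_n + (h/2)·(k1 + k2).
s=0.000000, w=-1.310000:
  k1 = f(0.000000, -1.310000) = -0.755084
  k2 = f(0.320000, -1.551627) = -0.739320
  w ← -1.310000 + (0.32/2)·(-0.755084 + (-0.739320)) = -1.549105
w(0.32) ≈ -1.5491

-1.5491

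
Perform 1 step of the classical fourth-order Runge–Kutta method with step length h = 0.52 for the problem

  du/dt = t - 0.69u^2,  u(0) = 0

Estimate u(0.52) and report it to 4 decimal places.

0.1336

RK4: k1 = f(t_n, u_n); k2 = f(t_n + h/2, u_n + (h/2)·k1); k3 = f(t_n + h/2, u_n + (h/2)·k2); k4 = f(t_n + h, u_n + h·k3); u_{n+1} = u_n + (h/6)·(k1 + 2k2 + 2k3 + k4).
t=0.000000, u=0.000000:
  k1 = f(0.000000, 0.000000) = 0.000000
  k2 = f(0.260000, 0.000000) = 0.260000
  k3 = f(0.260000, 0.067600) = 0.256847
  k4 = f(0.520000, 0.133560) = 0.507692
  u ← 0.000000 + (0.52/6)·(k1 + 2k2 + 2k3 + k4) = 0.133587
u(0.52) ≈ 0.1336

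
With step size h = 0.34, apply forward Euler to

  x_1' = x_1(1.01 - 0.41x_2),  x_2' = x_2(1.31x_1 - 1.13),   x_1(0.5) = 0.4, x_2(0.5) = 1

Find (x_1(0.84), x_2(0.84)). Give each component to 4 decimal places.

0.4816, 0.7940

Euler on (x_1,x_2): x_1_{n+1} = x_1_n + h·x_1', x_2_{n+1} = x_2_n + h·x_2'.
0.500000: (0.400000, 1.000000); f=(0.240000, -0.606000) → (0.481600, 0.793960)
(x_1(0.84), x_2(0.84)) ≈ (0.4816, 0.7940)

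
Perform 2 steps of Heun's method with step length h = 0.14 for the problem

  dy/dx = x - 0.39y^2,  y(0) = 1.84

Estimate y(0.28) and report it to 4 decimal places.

1.5693

Heun: k1 = f(x_n, y_n); k2 = f(x_n + h, y_n + h·k1); y_{n+1} = y_n + (h/2)·(k1 + k2).
x=0.000000, y=1.840000:
  k1 = f(0.000000, 1.840000) = -1.320384
  k2 = f(0.140000, 1.655146) = -0.928409
  y ← 1.840000 + (0.14/2)·(-1.320384 + (-0.928409)) = 1.682585
x=0.140000, y=1.682585:
  k1 = f(0.140000, 1.682585) = -0.964125
  k2 = f(0.280000, 1.547607) = -0.654084
  y ← 1.682585 + (0.14/2)·(-0.964125 + (-0.654084)) = 1.569310
y(0.28) ≈ 1.5693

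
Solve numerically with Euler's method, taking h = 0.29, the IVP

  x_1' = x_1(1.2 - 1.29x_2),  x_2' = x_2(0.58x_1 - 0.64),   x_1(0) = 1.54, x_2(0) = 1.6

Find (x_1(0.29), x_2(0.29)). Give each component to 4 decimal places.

1.1541, 1.7175

Euler on (x_1,x_2): x_1_{n+1} = x_1_n + h·x_1', x_2_{n+1} = x_2_n + h·x_2'.
0.000000: (1.540000, 1.600000); f=(-1.330560, 0.405120) → (1.154138, 1.717485)
(x_1(0.29), x_2(0.29)) ≈ (1.1541, 1.7175)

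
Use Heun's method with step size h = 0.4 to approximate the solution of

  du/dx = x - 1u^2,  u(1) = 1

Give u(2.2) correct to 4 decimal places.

Heun: k1 = f(x_n, u_n); k2 = f(x_n + h, u_n + h·k1); u_{n+1} = u_n + (h/2)·(k1 + k2).
x=1.000000, u=1.000000:
  k1 = f(1.000000, 1.000000) = 0.000000
  k2 = f(1.400000, 1.000000) = 0.400000
  u ← 1.000000 + (0.4/2)·(0.000000 + 0.400000) = 1.080000
x=1.400000, u=1.080000:
  k1 = f(1.400000, 1.080000) = 0.233600
  k2 = f(1.800000, 1.173440) = 0.423039
  u ← 1.080000 + (0.4/2)·(0.233600 + 0.423039) = 1.211328
x=1.800000, u=1.211328:
  k1 = f(1.800000, 1.211328) = 0.332685
  k2 = f(2.200000, 1.344402) = 0.392584
  u ← 1.211328 + (0.4/2)·(0.332685 + 0.392584) = 1.356382
u(2.2) ≈ 1.3564

1.3564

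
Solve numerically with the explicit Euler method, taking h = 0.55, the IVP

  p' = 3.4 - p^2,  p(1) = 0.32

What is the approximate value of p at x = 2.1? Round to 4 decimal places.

1.4998

Euler: p_{n+1} = p_n + h·f(x_n, p_n).
x=1.000000, p=0.320000: f=3.297600 → p ← 0.320000 + 0.55·3.297600 = 2.133680
x=1.550000, p=2.133680: f=-1.152590 → p ← 2.133680 + 0.55·(-1.152590) = 1.499755
p(2.1) ≈ 1.4998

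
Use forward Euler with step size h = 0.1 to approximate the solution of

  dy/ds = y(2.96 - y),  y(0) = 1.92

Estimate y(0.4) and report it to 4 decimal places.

2.5749

Euler: y_{n+1} = y_n + h·f(s_n, y_n).
s=0.000000, y=1.920000: f=1.996800 → y ← 1.920000 + 0.1·1.996800 = 2.119680
s=0.100000, y=2.119680: f=1.781209 → y ← 2.119680 + 0.1·1.781209 = 2.297801
s=0.200000, y=2.297801: f=1.521602 → y ← 2.297801 + 0.1·1.521602 = 2.449961
s=0.300000, y=2.449961: f=1.249575 → y ← 2.449961 + 0.1·1.249575 = 2.574919
y(0.4) ≈ 2.5749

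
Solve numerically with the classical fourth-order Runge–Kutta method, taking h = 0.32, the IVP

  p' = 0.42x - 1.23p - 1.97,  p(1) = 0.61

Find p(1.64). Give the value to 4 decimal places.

-0.3415

RK4: k1 = f(x_n, p_n); k2 = f(x_n + h/2, p_n + (h/2)·k1); k3 = f(x_n + h/2, p_n + (h/2)·k2); k4 = f(x_n + h, p_n + h·k3); p_{n+1} = p_n + (h/6)·(k1 + 2k2 + 2k3 + k4).
x=1.000000, p=0.610000:
  k1 = f(1.000000, 0.610000) = -2.300300
  k2 = f(1.160000, 0.241952) = -1.780401
  k3 = f(1.160000, 0.325136) = -1.882717
  k4 = f(1.320000, 0.007531) = -1.424863
  p ← 0.610000 + (0.32/6)·(k1 + 2k2 + 2k3 + k4) = 0.020592
x=1.320000, p=0.020592:
  k1 = f(1.320000, 0.020592) = -1.440928
  k2 = f(1.480000, -0.209956) = -1.090154
  k3 = f(1.480000, -0.153832) = -1.159186
  k4 = f(1.640000, -0.350347) = -0.850273
  p ← 0.020592 + (0.32/6)·(k1 + 2k2 + 2k3 + k4) = -0.341535
p(1.64) ≈ -0.3415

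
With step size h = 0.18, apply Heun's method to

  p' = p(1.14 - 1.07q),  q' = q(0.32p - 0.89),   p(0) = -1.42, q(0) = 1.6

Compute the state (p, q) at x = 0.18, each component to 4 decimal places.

Heun on (p,q): k1 = f(x_n, state_n); k2 = f(x_n + h, state_n + h·k1); state_{n+1} = state_n + (h/2)·(k1 + k2).
0.000000: (-1.420000, 1.600000)
  k1 = (0.812240, -2.151040)
  predictor → (-1.273797, 1.212813)
  k2 = (0.200890, -1.573764)
  → (-1.328818, 1.264768)
(p(0.18), q(0.18)) ≈ (-1.3288, 1.2648)

-1.3288, 1.2648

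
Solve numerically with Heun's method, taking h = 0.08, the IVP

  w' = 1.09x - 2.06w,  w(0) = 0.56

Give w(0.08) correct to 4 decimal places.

Heun: k1 = f(x_n, w_n); k2 = f(x_n + h, w_n + h·k1); w_{n+1} = w_n + (h/2)·(k1 + k2).
x=0.000000, w=0.560000:
  k1 = f(0.000000, 0.560000) = -1.153600
  k2 = f(0.080000, 0.467712) = -0.876287
  w ← 0.560000 + (0.08/2)·(-1.153600 + (-0.876287)) = 0.478805
w(0.08) ≈ 0.4788

0.4788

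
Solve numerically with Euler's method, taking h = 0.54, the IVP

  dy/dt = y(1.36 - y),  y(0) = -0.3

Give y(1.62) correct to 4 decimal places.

Euler: y_{n+1} = y_n + h·f(t_n, y_n).
t=0.000000, y=-0.300000: f=-0.498000 → y ← -0.300000 + 0.54·(-0.498000) = -0.568920
t=0.540000, y=-0.568920: f=-1.097401 → y ← -0.568920 + 0.54·(-1.097401) = -1.161517
t=1.080000, y=-1.161517: f=-2.928783 → y ← -1.161517 + 0.54·(-2.928783) = -2.743060
y(1.62) ≈ -2.7431

-2.7431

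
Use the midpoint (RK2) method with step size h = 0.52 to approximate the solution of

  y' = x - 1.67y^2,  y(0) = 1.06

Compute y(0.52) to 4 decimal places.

Midpoint: k1 = f(x_n, y_n); k2 = f(x_n + h/2, y_n + (h/2)·k1); y_{n+1} = y_n + h·k2.
x=0.000000, y=1.060000:
  k1 = f(0.000000, 1.060000) = -1.876412
  k2 = f(0.260000, 0.572133) = -0.286651
  y ← 1.060000 + 0.52·(-0.286651) = 0.910941
y(0.52) ≈ 0.9109

0.9109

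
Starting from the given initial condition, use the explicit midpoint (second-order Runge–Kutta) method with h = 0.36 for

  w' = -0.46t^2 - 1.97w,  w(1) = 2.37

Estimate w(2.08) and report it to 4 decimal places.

Midpoint: k1 = f(t_n, w_n); k2 = f(t_n + h/2, w_n + (h/2)·k1); w_{n+1} = w_n + h·k2.
t=1.000000, w=2.370000:
  k1 = f(1.000000, 2.370000) = -5.128900
  k2 = f(1.180000, 1.446798) = -3.490696
  w ← 2.370000 + 0.36·(-3.490696) = 1.113349
t=1.360000, w=1.113349:
  k1 = f(1.360000, 1.113349) = -3.044114
  k2 = f(1.540000, 0.565409) = -2.204791
  w ← 1.113349 + 0.36·(-2.204791) = 0.319625
t=1.720000, w=0.319625:
  k1 = f(1.720000, 0.319625) = -1.990524
  k2 = f(1.900000, -0.038670) = -1.584420
  w ← 0.319625 + 0.36·(-1.584420) = -0.250767
w(2.08) ≈ -0.2508

-0.2508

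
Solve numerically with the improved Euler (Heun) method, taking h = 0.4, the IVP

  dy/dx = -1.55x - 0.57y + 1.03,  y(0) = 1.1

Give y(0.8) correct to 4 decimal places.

0.9141

Heun: k1 = f(x_n, y_n); k2 = f(x_n + h, y_n + h·k1); y_{n+1} = y_n + (h/2)·(k1 + k2).
x=0.000000, y=1.100000:
  k1 = f(0.000000, 1.100000) = 0.403000
  k2 = f(0.400000, 1.261200) = -0.308884
  y ← 1.100000 + (0.4/2)·(0.403000 + (-0.308884)) = 1.118823
x=0.400000, y=1.118823:
  k1 = f(0.400000, 1.118823) = -0.227729
  k2 = f(0.800000, 1.027732) = -0.795807
  y ← 1.118823 + (0.4/2)·(-0.227729 + (-0.795807)) = 0.914116
y(0.8) ≈ 0.9141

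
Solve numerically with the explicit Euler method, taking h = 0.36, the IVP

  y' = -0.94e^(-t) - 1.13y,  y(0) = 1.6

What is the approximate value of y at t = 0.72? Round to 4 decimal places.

0.1262

Euler: y_{n+1} = y_n + h·f(t_n, y_n).
t=0.000000, y=1.600000: f=-2.748000 → y ← 1.600000 + 0.36·(-2.748000) = 0.610720
t=0.360000, y=0.610720: f=-1.345929 → y ← 0.610720 + 0.36·(-1.345929) = 0.126185
y(0.72) ≈ 0.1262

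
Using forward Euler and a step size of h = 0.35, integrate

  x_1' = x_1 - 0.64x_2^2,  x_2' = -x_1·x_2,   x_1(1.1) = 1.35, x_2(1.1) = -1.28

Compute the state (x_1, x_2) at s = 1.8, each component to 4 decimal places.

Euler on (x_1,x_2): x_1_{n+1} = x_1_n + h·x_1', x_2_{n+1} = x_2_n + h·x_2'.
1.100000: (1.350000, -1.280000); f=(0.301424, 1.728000) → (1.455498, -0.675200)
1.450000: (1.455498, -0.675200); f=(1.163726, 0.982753) → (1.862802, -0.331237)
(x_1(1.8), x_2(1.8)) ≈ (1.8628, -0.3312)

1.8628, -0.3312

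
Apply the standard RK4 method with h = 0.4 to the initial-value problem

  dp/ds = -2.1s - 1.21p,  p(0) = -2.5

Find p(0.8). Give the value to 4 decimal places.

-1.4495

RK4: k1 = f(s_n, p_n); k2 = f(s_n + h/2, p_n + (h/2)·k1); k3 = f(s_n + h/2, p_n + (h/2)·k2); k4 = f(s_n + h, p_n + h·k3); p_{n+1} = p_n + (h/6)·(k1 + 2k2 + 2k3 + k4).
s=0.000000, p=-2.500000:
  k1 = f(0.000000, -2.500000) = 3.025000
  k2 = f(0.200000, -1.895000) = 1.872950
  k3 = f(0.200000, -2.125410) = 2.151746
  k4 = f(0.400000, -1.639302) = 1.143555
  p ← -2.500000 + (0.4/6)·(k1 + 2k2 + 2k3 + k4) = -1.685470
s=0.400000, p=-1.685470:
  k1 = f(0.400000, -1.685470) = 1.199419
  k2 = f(0.600000, -1.445586) = 0.489160
  k3 = f(0.600000, -1.587638) = 0.661042
  k4 = f(0.800000, -1.421053) = 0.039474
  p ← -1.685470 + (0.4/6)·(k1 + 2k2 + 2k3 + k4) = -1.449517
p(0.8) ≈ -1.4495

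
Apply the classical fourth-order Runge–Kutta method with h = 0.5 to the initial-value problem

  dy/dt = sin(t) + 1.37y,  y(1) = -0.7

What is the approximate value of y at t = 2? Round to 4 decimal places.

-0.7278

RK4: k1 = f(t_n, y_n); k2 = f(t_n + h/2, y_n + (h/2)·k1); k3 = f(t_n + h/2, y_n + (h/2)·k2); k4 = f(t_n + h, y_n + h·k3); y_{n+1} = y_n + (h/6)·(k1 + 2k2 + 2k3 + k4).
t=1.000000, y=-0.700000:
  k1 = f(1.000000, -0.700000) = -0.117529
  k2 = f(1.250000, -0.729382) = -0.050269
  k3 = f(1.250000, -0.712567) = -0.027233
  k4 = f(1.500000, -0.713616) = 0.019841
  y ← -0.700000 + (0.5/6)·(k1 + 2k2 + 2k3 + k4) = -0.721058
t=1.500000, y=-0.721058:
  k1 = f(1.500000, -0.721058) = 0.009646
  k2 = f(1.750000, -0.718646) = -0.000559
  k3 = f(1.750000, -0.721197) = -0.004055
  k4 = f(2.000000, -0.723085) = -0.081329
  y ← -0.721058 + (0.5/6)·(k1 + 2k2 + 2k3 + k4) = -0.727800
y(2) ≈ -0.7278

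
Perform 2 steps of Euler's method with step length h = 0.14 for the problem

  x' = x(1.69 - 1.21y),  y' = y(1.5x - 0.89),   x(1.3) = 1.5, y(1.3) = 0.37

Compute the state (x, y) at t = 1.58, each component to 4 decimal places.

2.0461, 0.5484

Euler on (x,y): x_{n+1} = x_n + h·x', y_{n+1} = y_n + h·y'.
1.300000: (1.500000, 0.370000); f=(1.863450, 0.503200) → (1.760883, 0.440448)
1.440000: (1.760883, 0.440448); f=(2.037444, 0.771367) → (2.046125, 0.548439)
(x(1.58), y(1.58)) ≈ (2.0461, 0.5484)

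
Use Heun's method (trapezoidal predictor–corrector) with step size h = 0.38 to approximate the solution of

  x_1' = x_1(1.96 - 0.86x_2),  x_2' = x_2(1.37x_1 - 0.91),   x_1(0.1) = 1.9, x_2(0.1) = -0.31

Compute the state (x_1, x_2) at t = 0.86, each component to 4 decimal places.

Heun on (x_1,x_2): k1 = f(t_n, state_n); k2 = f(t_n + h, state_n + h·k1); state_{n+1} = state_n + (h/2)·(k1 + k2).
0.100000: (1.900000, -0.310000)
  k1 = (4.230540, -0.524830)
  predictor → (3.507605, -0.509435)
  k2 = (8.411639, -1.984464)
  → (4.302014, -0.786766)
0.480000: (4.302014, -0.786766)
  k1 = (11.342770, -3.921052)
  predictor → (8.612267, -2.276766)
  k2 = (33.743020, -24.791258)
  → (12.868314, -6.242105)
(x_1(0.86), x_2(0.86)) ≈ (12.8683, -6.2421)

12.8683, -6.2421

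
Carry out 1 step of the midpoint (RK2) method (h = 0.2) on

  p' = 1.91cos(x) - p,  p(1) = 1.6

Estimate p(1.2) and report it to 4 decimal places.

1.4646

Midpoint: k1 = f(x_n, p_n); k2 = f(x_n + h/2, p_n + (h/2)·k1); p_{n+1} = p_n + h·k2.
x=1.000000, p=1.600000:
  k1 = f(1.000000, 1.600000) = -0.568023
  k2 = f(1.100000, 1.543198) = -0.676829
  p ← 1.600000 + 0.2·(-0.676829) = 1.464634
p(1.2) ≈ 1.4646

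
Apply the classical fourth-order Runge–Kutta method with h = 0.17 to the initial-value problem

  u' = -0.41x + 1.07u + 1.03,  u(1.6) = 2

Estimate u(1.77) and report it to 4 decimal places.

2.4624

RK4: k1 = f(x_n, u_n); k2 = f(x_n + h/2, u_n + (h/2)·k1); k3 = f(x_n + h/2, u_n + (h/2)·k2); k4 = f(x_n + h, u_n + h·k3); u_{n+1} = u_n + (h/6)·(k1 + 2k2 + 2k3 + k4).
x=1.600000, u=2.000000:
  k1 = f(1.600000, 2.000000) = 2.514000
  k2 = f(1.685000, 2.213690) = 2.707798
  k3 = f(1.685000, 2.230163) = 2.725424
  k4 = f(1.770000, 2.463322) = 2.940055
  u ← 2.000000 + (0.17/6)·(k1 + 2k2 + 2k3 + k4) = 2.462414
u(1.77) ≈ 2.4624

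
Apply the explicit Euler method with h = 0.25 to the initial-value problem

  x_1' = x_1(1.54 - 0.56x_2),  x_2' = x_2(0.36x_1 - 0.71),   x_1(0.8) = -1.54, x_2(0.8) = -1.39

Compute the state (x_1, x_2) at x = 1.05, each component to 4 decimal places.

Euler on (x_1,x_2): x_1_{n+1} = x_1_n + h·x_1', x_2_{n+1} = x_2_n + h·x_2'.
0.800000: (-1.540000, -1.390000); f=(-3.570336, 1.757516) → (-2.432584, -0.950621)
(x_1(1.05), x_2(1.05)) ≈ (-2.4326, -0.9506)

-2.4326, -0.9506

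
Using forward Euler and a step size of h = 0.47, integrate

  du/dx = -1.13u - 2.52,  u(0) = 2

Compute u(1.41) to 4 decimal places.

Euler: u_{n+1} = u_n + h·f(x_n, u_n).
x=0.000000, u=2.000000: f=-4.780000 → u ← 2.000000 + 0.47·(-4.780000) = -0.246600
x=0.470000, u=-0.246600: f=-2.241342 → u ← -0.246600 + 0.47·(-2.241342) = -1.300031
x=0.940000, u=-1.300031: f=-1.050965 → u ← -1.300031 + 0.47·(-1.050965) = -1.793984
u(1.41) ≈ -1.7940

-1.7940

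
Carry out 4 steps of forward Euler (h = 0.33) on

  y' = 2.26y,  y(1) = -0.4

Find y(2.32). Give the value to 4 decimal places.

-3.7157

Euler: y_{n+1} = y_n + h·f(t_n, y_n).
t=1.000000, y=-0.400000: f=-0.904000 → y ← -0.400000 + 0.33·(-0.904000) = -0.698320
t=1.330000, y=-0.698320: f=-1.578203 → y ← -0.698320 + 0.33·(-1.578203) = -1.219127
t=1.660000, y=-1.219127: f=-2.755227 → y ← -1.219127 + 0.33·(-2.755227) = -2.128352
t=1.990000, y=-2.128352: f=-4.810076 → y ← -2.128352 + 0.33·(-4.810076) = -3.715677
y(2.32) ≈ -3.7157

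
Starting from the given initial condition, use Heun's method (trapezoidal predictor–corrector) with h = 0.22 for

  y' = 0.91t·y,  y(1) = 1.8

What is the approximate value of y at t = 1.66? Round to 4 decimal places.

3.9667

Heun: k1 = f(t_n, y_n); k2 = f(t_n + h, y_n + h·k1); y_{n+1} = y_n + (h/2)·(k1 + k2).
t=1.000000, y=1.800000:
  k1 = f(1.000000, 1.800000) = 1.638000
  k2 = f(1.220000, 2.160360) = 2.398432
  y ← 1.800000 + (0.22/2)·(1.638000 + 2.398432) = 2.244007
t=1.220000, y=2.244007:
  k1 = f(1.220000, 2.244007) = 2.491297
  k2 = f(1.440000, 2.792093) = 3.658758
  y ← 2.244007 + (0.22/2)·(2.491297 + 3.658758) = 2.920514
t=1.440000, y=2.920514:
  k1 = f(1.440000, 2.920514) = 3.827041
  k2 = f(1.660000, 3.762463) = 5.683576
  y ← 2.920514 + (0.22/2)·(3.827041 + 5.683576) = 3.966681
y(1.66) ≈ 3.9667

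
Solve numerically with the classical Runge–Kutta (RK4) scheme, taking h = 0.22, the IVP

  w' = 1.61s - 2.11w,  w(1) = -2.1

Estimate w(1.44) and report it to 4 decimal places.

-0.2519

RK4: k1 = f(s_n, w_n); k2 = f(s_n + h/2, w_n + (h/2)·k1); k3 = f(s_n + h/2, w_n + (h/2)·k2); k4 = f(s_n + h, w_n + h·k3); w_{n+1} = w_n + (h/6)·(k1 + 2k2 + 2k3 + k4).
s=1.000000, w=-2.100000:
  k1 = f(1.000000, -2.100000) = 6.041000
  k2 = f(1.110000, -1.435490) = 4.815984
  k3 = f(1.110000, -1.570242) = 5.100310
  k4 = f(1.220000, -0.977932) = 4.027636
  w ← -2.100000 + (0.22/6)·(k1 + 2k2 + 2k3 + k4) = -1.003622
s=1.220000, w=-1.003622:
  k1 = f(1.220000, -1.003622) = 4.081842
  k2 = f(1.330000, -0.554619) = 3.311546
  k3 = f(1.330000, -0.639352) = 3.490332
  k4 = f(1.440000, -0.235749) = 2.815830
  w ← -1.003622 + (0.22/6)·(k1 + 2k2 + 2k3 + k4) = -0.251903
w(1.44) ≈ -0.2519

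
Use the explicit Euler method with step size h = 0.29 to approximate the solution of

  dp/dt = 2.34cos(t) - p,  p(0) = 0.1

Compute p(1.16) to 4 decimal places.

1.4367

Euler: p_{n+1} = p_n + h·f(t_n, p_n).
t=0.000000, p=0.100000: f=2.240000 → p ← 0.100000 + 0.29·2.240000 = 0.749600
t=0.290000, p=0.749600: f=1.492691 → p ← 0.749600 + 0.29·1.492691 = 1.182480
t=0.580000, p=1.182480: f=0.774842 → p ← 1.182480 + 0.29·0.774842 = 1.407185
t=0.870000, p=1.407185: f=0.101710 → p ← 1.407185 + 0.29·0.101710 = 1.436680
p(1.16) ≈ 1.4367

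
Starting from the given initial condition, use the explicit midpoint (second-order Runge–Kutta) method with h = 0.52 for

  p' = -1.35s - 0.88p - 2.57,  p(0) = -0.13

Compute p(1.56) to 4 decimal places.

Midpoint: k1 = f(s_n, p_n); k2 = f(s_n + h/2, p_n + (h/2)·k1); p_{n+1} = p_n + h·k2.
s=0.000000, p=-0.130000:
  k1 = f(0.000000, -0.130000) = -2.455600
  k2 = f(0.260000, -0.768456) = -2.244759
  p ← -0.130000 + 0.52·(-2.244759) = -1.297275
s=0.520000, p=-1.297275:
  k1 = f(0.520000, -1.297275) = -2.130398
  k2 = f(0.780000, -1.851178) = -1.993963
  p ← -1.297275 + 0.52·(-1.993963) = -2.334135
s=1.040000, p=-2.334135:
  k1 = f(1.040000, -2.334135) = -1.919961
  k2 = f(1.300000, -2.833325) = -1.831674
  p ← -2.334135 + 0.52·(-1.831674) = -3.286606
p(1.56) ≈ -3.2866

-3.2866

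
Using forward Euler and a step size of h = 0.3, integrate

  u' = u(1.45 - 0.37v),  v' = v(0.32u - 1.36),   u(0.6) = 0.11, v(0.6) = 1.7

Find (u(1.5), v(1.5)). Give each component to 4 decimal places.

0.2475, 0.3778

Euler on (u,v): u_{n+1} = u_n + h·u', v_{n+1} = v_n + h·v'.
0.600000: (0.110000, 1.700000); f=(0.090310, -2.252160) → (0.137093, 1.024352)
0.900000: (0.137093, 1.024352); f=(0.146825, -1.348181) → (0.181141, 0.619898)
1.200000: (0.181141, 0.619898); f=(0.221107, -0.807129) → (0.247473, 0.377759)
(u(1.5), v(1.5)) ≈ (0.2475, 0.3778)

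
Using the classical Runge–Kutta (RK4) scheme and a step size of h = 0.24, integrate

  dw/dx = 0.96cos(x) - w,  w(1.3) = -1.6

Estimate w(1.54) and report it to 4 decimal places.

RK4: k1 = f(x_n, w_n); k2 = f(x_n + h/2, w_n + (h/2)·k1); k3 = f(x_n + h/2, w_n + (h/2)·k2); k4 = f(x_n + h, w_n + h·k3); w_{n+1} = w_n + (h/6)·(k1 + 2k2 + 2k3 + k4).
x=1.300000, w=-1.600000:
  k1 = f(1.300000, -1.600000) = 1.856799
  k2 = f(1.420000, -1.377184) = 1.521401
  k3 = f(1.420000, -1.417432) = 1.561648
  k4 = f(1.540000, -1.225204) = 1.254764
  w ← -1.600000 + (0.24/6)·(k1 + 2k2 + 2k3 + k4) = -1.228894
w(1.54) ≈ -1.2289

-1.2289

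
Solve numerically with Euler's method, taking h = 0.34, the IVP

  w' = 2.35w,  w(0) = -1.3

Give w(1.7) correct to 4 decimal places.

Euler: w_{n+1} = w_n + h·f(t_n, w_n).
t=0.000000, w=-1.300000: f=-3.055000 → w ← -1.300000 + 0.34·(-3.055000) = -2.338700
t=0.340000, w=-2.338700: f=-5.495945 → w ← -2.338700 + 0.34·(-5.495945) = -4.207321
t=0.680000, w=-4.207321: f=-9.887205 → w ← -4.207321 + 0.34·(-9.887205) = -7.568971
t=1.020000, w=-7.568971: f=-17.787082 → w ← -7.568971 + 0.34·(-17.787082) = -13.616579
t=1.360000, w=-13.616579: f=-31.998960 → w ← -13.616579 + 0.34·(-31.998960) = -24.496225
w(1.7) ≈ -24.4962

-24.4962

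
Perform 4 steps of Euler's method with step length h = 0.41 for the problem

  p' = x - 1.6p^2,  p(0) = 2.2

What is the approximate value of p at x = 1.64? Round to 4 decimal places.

-5.8286

Euler: p_{n+1} = p_n + h·f(x_n, p_n).
x=0.000000, p=2.200000: f=-7.744000 → p ← 2.200000 + 0.41·(-7.744000) = -0.975040
x=0.410000, p=-0.975040: f=-1.111125 → p ← -0.975040 + 0.41·(-1.111125) = -1.430601
x=0.820000, p=-1.430601: f=-2.454592 → p ← -1.430601 + 0.41·(-2.454592) = -2.436984
x=1.230000, p=-2.436984: f=-8.272223 → p ← -2.436984 + 0.41·(-8.272223) = -5.828595
p(1.64) ≈ -5.8286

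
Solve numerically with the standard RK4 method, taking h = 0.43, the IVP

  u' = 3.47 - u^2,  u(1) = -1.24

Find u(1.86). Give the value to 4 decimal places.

1.2225

RK4: k1 = f(s_n, u_n); k2 = f(s_n + h/2, u_n + (h/2)·k1); k3 = f(s_n + h/2, u_n + (h/2)·k2); k4 = f(s_n + h, u_n + h·k3); u_{n+1} = u_n + (h/6)·(k1 + 2k2 + 2k3 + k4).
s=1.000000, u=-1.240000:
  k1 = f(1.000000, -1.240000) = 1.932400
  k2 = f(1.215000, -0.824534) = 2.790144
  k3 = f(1.215000, -0.640119) = 3.060248
  k4 = f(1.430000, 0.075906) = 3.464238
  u ← -1.240000 + (0.43/6)·(k1 + 2k2 + 2k3 + k4) = -0.014685
s=1.430000, u=-0.014685:
  k1 = f(1.430000, -0.014685) = 3.469784
  k2 = f(1.645000, 0.731319) = 2.935173
  k3 = f(1.645000, 0.616377) = 3.090079
  k4 = f(1.860000, 1.314049) = 1.743275
  u ← -0.014685 + (0.43/6)·(k1 + 2k2 + 2k3 + k4) = 1.222537
u(1.86) ≈ 1.2225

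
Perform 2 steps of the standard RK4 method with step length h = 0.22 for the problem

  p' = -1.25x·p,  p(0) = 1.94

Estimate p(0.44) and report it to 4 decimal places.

1.7189

RK4: k1 = f(x_n, p_n); k2 = f(x_n + h/2, p_n + (h/2)·k1); k3 = f(x_n + h/2, p_n + (h/2)·k2); k4 = f(x_n + h, p_n + h·k3); p_{n+1} = p_n + (h/6)·(k1 + 2k2 + 2k3 + k4).
x=0.000000, p=1.940000:
  k1 = f(0.000000, 1.940000) = 0.000000
  k2 = f(0.110000, 1.940000) = -0.266750
  k3 = f(0.110000, 1.910657) = -0.262715
  k4 = f(0.220000, 1.882203) = -0.517606
  p ← 1.940000 + (0.22/6)·(k1 + 2k2 + 2k3 + k4) = 1.882194
x=0.220000, p=1.882194:
  k1 = f(0.220000, 1.882194) = -0.517603
  k2 = f(0.330000, 1.825257) = -0.752919
  k3 = f(0.330000, 1.799373) = -0.742241
  k4 = f(0.440000, 1.718901) = -0.945395
  p ← 1.882194 + (0.22/6)·(k1 + 2k2 + 2k3 + k4) = 1.718905
p(0.44) ≈ 1.7189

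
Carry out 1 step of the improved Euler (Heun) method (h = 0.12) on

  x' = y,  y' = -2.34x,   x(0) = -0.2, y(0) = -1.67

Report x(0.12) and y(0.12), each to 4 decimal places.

Heun on (x,y): k1 = f(s_n, state_n); k2 = f(s_n + h, state_n + h·k1); state_{n+1} = state_n + (h/2)·(k1 + k2).
0.000000: (-0.200000, -1.670000)
  k1 = (-1.670000, 0.468000)
  predictor → (-0.400400, -1.613840)
  k2 = (-1.613840, 0.936936)
  → (-0.397030, -1.585704)
(x(0.12), y(0.12)) ≈ (-0.3970, -1.5857)

-0.3970, -1.5857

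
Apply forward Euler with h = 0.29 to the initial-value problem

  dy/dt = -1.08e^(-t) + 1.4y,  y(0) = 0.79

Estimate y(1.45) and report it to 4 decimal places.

1.8360

Euler: y_{n+1} = y_n + h·f(t_n, y_n).
t=0.000000, y=0.790000: f=0.026000 → y ← 0.790000 + 0.29·0.026000 = 0.797540
t=0.290000, y=0.797540: f=0.308431 → y ← 0.797540 + 0.29·0.308431 = 0.886985
t=0.580000, y=0.886985: f=0.637089 → y ← 0.886985 + 0.29·0.637089 = 1.071741
t=0.870000, y=1.071741: f=1.047970 → y ← 1.071741 + 0.29·1.047970 = 1.375652
t=1.160000, y=1.375652: f=1.587348 → y ← 1.375652 + 0.29·1.587348 = 1.835983
y(1.45) ≈ 1.8360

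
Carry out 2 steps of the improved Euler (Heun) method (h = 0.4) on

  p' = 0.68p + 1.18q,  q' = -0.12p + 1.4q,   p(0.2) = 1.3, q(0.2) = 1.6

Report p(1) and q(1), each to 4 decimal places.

Heun on (p,q): k1 = f(s_n, state_n); k2 = f(s_n + h, state_n + h·k1); state_{n+1} = state_n + (h/2)·(k1 + k2).
0.200000: (1.300000, 1.600000)
  k1 = (2.772000, 2.084000)
  predictor → (2.408800, 2.433600)
  k2 = (4.509632, 3.117984)
  → (2.756326, 2.640397)
0.600000: (2.756326, 2.640397)
  k1 = (4.989970, 3.365796)
  predictor → (4.752314, 3.986715)
  k2 = (7.935898, 5.011124)
  → (5.341500, 4.315781)
(p(1), q(1)) ≈ (5.3415, 4.3158)

5.3415, 4.3158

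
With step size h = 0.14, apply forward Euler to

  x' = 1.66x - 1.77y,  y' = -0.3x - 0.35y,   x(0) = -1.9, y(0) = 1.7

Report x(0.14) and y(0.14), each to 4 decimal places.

Euler on (x,y): x_{n+1} = x_n + h·x', y_{n+1} = y_n + h·y'.
0.000000: (-1.900000, 1.700000); f=(-6.163000, -0.025000) → (-2.762820, 1.696500)
(x(0.14), y(0.14)) ≈ (-2.7628, 1.6965)

-2.7628, 1.6965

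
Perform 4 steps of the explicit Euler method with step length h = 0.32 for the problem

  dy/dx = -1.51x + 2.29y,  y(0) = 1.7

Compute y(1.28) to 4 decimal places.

Euler: y_{n+1} = y_n + h·f(x_n, y_n).
x=0.000000, y=1.700000: f=3.893000 → y ← 1.700000 + 0.32·3.893000 = 2.945760
x=0.320000, y=2.945760: f=6.262590 → y ← 2.945760 + 0.32·6.262590 = 4.949789
x=0.640000, y=4.949789: f=10.368617 → y ← 4.949789 + 0.32·10.368617 = 8.267746
x=0.960000, y=8.267746: f=17.483539 → y ← 8.267746 + 0.32·17.483539 = 13.862479
y(1.28) ≈ 13.8625

13.8625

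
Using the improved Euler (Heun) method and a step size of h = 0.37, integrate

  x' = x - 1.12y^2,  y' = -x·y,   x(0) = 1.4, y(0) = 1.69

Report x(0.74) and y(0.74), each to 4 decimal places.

Heun on (x,y): k1 = f(s_n, state_n); k2 = f(s_n + h, state_n + h·k1); state_{n+1} = state_n + (h/2)·(k1 + k2).
0.000000: (1.400000, 1.690000)
  k1 = (-1.798832, -2.366000)
  predictor → (0.734432, 0.814580)
  k2 = (-0.008733, -0.598254)
  → (1.065600, 1.141613)
0.370000: (1.065600, 1.141613)
  k1 = (-0.394074, -1.216503)
  predictor → (0.919793, 0.691507)
  k2 = (0.384230, -0.636043)
  → (1.063779, 0.798892)
(x(0.74), y(0.74)) ≈ (1.0638, 0.7989)

1.0638, 0.7989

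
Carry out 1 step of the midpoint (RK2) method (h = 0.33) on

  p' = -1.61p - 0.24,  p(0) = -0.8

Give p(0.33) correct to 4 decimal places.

-0.5460

Midpoint: k1 = f(x_n, p_n); k2 = f(x_n + h/2, p_n + (h/2)·k1); p_{n+1} = p_n + h·k2.
x=0.000000, p=-0.800000:
  k1 = f(0.000000, -0.800000) = 1.048000
  k2 = f(0.165000, -0.627080) = 0.769599
  p ← -0.800000 + 0.33·0.769599 = -0.546032
p(0.33) ≈ -0.5460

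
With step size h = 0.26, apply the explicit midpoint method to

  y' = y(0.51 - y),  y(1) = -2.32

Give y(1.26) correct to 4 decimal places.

Midpoint: k1 = f(s_n, y_n); k2 = f(s_n + h/2, y_n + (h/2)·k1); y_{n+1} = y_n + h·k2.
s=1.000000, y=-2.320000:
  k1 = f(1.000000, -2.320000) = -6.565600
  k2 = f(1.130000, -3.173528) = -11.689779
  y ← -2.320000 + 0.26·(-11.689779) = -5.359343
y(1.26) ≈ -5.3593

-5.3593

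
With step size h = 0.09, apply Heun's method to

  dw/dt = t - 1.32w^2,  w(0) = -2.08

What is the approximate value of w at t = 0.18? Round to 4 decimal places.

-3.9388

Heun: k1 = f(t_n, w_n); k2 = f(t_n + h, w_n + h·k1); w_{n+1} = w_n + (h/2)·(k1 + k2).
t=0.000000, w=-2.080000:
  k1 = f(0.000000, -2.080000) = -5.710848
  k2 = f(0.090000, -2.593976) = -8.791901
  w ← -2.080000 + (0.09/2)·(-5.710848 + (-8.791901)) = -2.732624
t=0.090000, w=-2.732624:
  k1 = f(0.090000, -2.732624) = -9.766747
  k2 = f(0.180000, -3.611631) = -17.037919
  w ← -2.732624 + (0.09/2)·(-9.766747 + (-17.037919)) = -3.938834
w(0.18) ≈ -3.9388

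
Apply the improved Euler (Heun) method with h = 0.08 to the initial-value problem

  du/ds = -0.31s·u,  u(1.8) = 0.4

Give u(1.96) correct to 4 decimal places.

Heun: k1 = f(s_n, u_n); k2 = f(s_n + h, u_n + h·k1); u_{n+1} = u_n + (h/2)·(k1 + k2).
s=1.800000, u=0.400000:
  k1 = f(1.800000, 0.400000) = -0.223200
  k2 = f(1.880000, 0.382144) = -0.222714
  u ← 0.400000 + (0.08/2)·(-0.223200 + (-0.222714)) = 0.382163
s=1.880000, u=0.382163:
  k1 = f(1.880000, 0.382163) = -0.222725
  k2 = f(1.960000, 0.364345) = -0.221376
  u ← 0.382163 + (0.08/2)·(-0.222725 + (-0.221376)) = 0.364399
u(1.96) ≈ 0.3644

0.3644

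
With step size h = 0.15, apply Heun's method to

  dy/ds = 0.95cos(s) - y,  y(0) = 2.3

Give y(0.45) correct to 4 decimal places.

1.7987

Heun: k1 = f(s_n, y_n); k2 = f(s_n + h, y_n + h·k1); y_{n+1} = y_n + (h/2)·(k1 + k2).
s=0.000000, y=2.300000:
  k1 = f(0.000000, 2.300000) = -1.350000
  k2 = f(0.150000, 2.097500) = -1.158167
  y ← 2.300000 + (0.15/2)·(-1.350000 + (-1.158167)) = 2.111887
s=0.150000, y=2.111887:
  k1 = f(0.150000, 2.111887) = -1.172555
  k2 = f(0.300000, 1.936004) = -1.028435
  y ← 2.111887 + (0.15/2)·(-1.172555 + (-1.028435)) = 1.946813
s=0.300000, y=1.946813:
  k1 = f(0.300000, 1.946813) = -1.039244
  k2 = f(0.450000, 1.790927) = -0.935502
  y ← 1.946813 + (0.15/2)·(-1.039244 + (-0.935502)) = 1.798707
y(0.45) ≈ 1.7987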